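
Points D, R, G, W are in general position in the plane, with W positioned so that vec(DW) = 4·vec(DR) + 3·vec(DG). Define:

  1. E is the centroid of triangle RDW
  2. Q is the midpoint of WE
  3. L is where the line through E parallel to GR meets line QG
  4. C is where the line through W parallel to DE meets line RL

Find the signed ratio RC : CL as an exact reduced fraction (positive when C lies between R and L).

Choose coordinates D = (0, 0), R = (1, 0), G = (0, 1), W = (4, 3).
1. E is the centroid of triangle RDW ⇒ E = (5/3, 1)
2. Q is the midpoint of WE ⇒ Q = (17/6, 2)
3. L is where the line through E parallel to GR meets line QG ⇒ L = (85/69, 33/23)
4. C is where the line through W parallel to DE meets line RL ⇒ C = (181/149, 198/149)
C = R + t·(L−R) with t = 138/149, so RC:CL = t:(1−t) = 138/149:11/149

RC:CL = 138/11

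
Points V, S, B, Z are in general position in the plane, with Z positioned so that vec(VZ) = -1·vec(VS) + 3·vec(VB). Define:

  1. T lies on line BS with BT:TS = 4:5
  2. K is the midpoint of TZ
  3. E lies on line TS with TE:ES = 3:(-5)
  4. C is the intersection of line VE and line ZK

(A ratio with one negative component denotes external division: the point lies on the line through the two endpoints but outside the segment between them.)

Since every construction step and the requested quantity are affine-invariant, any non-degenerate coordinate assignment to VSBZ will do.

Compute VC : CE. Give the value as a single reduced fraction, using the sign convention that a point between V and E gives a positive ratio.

VC:CE = -34/15

Choose coordinates V = (0, 0), S = (1, 0), B = (0, 1), Z = (-1, 3).
1. T lies on line BS with BT:TS = 4:5 ⇒ T = (4/9, 5/9)
2. K is the midpoint of TZ ⇒ K = (-5/18, 16/9)
3. E lies on line TS with TE:ES = 3:(-5) ⇒ E = (-7/18, 25/18)
4. C is the intersection of line VE and line ZK ⇒ C = (-119/171, 425/171)
C = V + t·(E−V) with t = 34/19, so VC:CE = t:(1−t) = 34/19:-15/19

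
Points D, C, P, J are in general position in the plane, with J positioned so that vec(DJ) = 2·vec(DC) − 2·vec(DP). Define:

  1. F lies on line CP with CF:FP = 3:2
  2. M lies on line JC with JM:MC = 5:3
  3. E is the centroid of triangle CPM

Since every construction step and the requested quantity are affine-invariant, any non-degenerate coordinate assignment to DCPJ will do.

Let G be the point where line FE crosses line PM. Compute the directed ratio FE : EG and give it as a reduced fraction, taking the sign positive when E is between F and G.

FE:EG = 1/5

Assign D = (0, 0), C = (1, 0), P = (0, 1), J = (2, -2) — the answer is frame-independent, so this choice is without loss of generality.
1. F lies on line CP with CF:FP = 3:2 ⇒ F = (2/5, 3/5)
2. M lies on line JC with JM:MC = 5:3 ⇒ M = (11/8, -3/4)
3. E is the centroid of triangle CPM ⇒ E = (19/24, 1/12)
line FE meets PM at G = (11/4, -5/2)
E = F + t·(G−F) with t = 1/6, so FE:EG = 1/6:5/6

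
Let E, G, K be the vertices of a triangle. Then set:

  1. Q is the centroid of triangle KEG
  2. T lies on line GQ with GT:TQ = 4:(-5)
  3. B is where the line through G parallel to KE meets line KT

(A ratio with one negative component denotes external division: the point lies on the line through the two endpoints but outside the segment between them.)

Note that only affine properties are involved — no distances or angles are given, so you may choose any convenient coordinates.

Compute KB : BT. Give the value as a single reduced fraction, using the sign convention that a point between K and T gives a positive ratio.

Assign E = (0, 0), G = (1, 0), K = (0, 1) — the answer is frame-independent, so this choice is without loss of generality.
1. Q is the centroid of triangle KEG ⇒ Q = (1/3, 1/3)
2. T lies on line GQ with GT:TQ = 4:(-5) ⇒ T = (11/3, -4/3)
3. B is where the line through G parallel to KE meets line KT ⇒ B = (1, 4/11)
B = K + t·(T−K) with t = 3/11, so KB:BT = t:(1−t) = 3/11:8/11

KB:BT = 3/8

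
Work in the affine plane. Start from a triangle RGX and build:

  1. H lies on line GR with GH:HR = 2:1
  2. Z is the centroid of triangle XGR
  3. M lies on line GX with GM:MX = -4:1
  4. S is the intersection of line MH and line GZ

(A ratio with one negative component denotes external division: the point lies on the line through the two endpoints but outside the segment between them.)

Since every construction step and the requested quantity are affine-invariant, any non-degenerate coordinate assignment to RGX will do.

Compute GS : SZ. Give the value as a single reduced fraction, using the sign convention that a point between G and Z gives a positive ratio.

Set R = (0, 0), G = (1, 0), X = (0, 1); any affine frame gives the same invariant.
1. H lies on line GR with GH:HR = 2:1 ⇒ H = (1/3, 0)
2. Z is the centroid of triangle XGR ⇒ Z = (1/3, 1/3)
3. M lies on line GX with GM:MX = -4:1 ⇒ M = (-1/3, 4/3)
4. S is the intersection of line MH and line GZ ⇒ S = (1/9, 4/9)
S = G + t·(Z−G) with t = 4/3, so GS:SZ = t:(1−t) = 4/3:-1/3

GS:SZ = -4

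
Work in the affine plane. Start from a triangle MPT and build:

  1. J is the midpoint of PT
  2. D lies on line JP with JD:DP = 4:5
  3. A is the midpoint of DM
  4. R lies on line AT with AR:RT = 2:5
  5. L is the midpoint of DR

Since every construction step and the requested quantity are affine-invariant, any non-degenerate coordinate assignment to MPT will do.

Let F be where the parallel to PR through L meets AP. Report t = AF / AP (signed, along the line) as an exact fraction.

Choose coordinates M = (0, 0), P = (1, 0), T = (0, 1).
1. J is the midpoint of PT ⇒ J = (1/2, 1/2)
2. D lies on line JP with JD:DP = 4:5 ⇒ D = (13/18, 5/18)
3. A is the midpoint of DM ⇒ A = (13/36, 5/36)
4. R lies on line AT with AR:RT = 2:5 ⇒ R = (65/252, 97/252)
5. L is the midpoint of DR ⇒ L = (247/504, 167/504)
through L parallel to PR: direction (-187/252, 97/252); meets AP at F = (3167/2592, -125/2592)
F = A + t·(P−A) with t = 97/72

t = 97/72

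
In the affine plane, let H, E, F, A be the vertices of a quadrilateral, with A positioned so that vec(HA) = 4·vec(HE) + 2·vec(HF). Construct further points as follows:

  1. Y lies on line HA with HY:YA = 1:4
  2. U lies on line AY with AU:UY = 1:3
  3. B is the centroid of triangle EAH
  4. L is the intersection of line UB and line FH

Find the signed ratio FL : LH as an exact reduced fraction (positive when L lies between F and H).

FL:LH = -31/8

Work in coordinates with H = (0, 0), E = (1, 0), F = (0, 1), A = (4, 2).
1. Y lies on line HA with HY:YA = 1:4 ⇒ Y = (4/5, 2/5)
2. U lies on line AY with AU:UY = 1:3 ⇒ U = (16/5, 8/5)
3. B is the centroid of triangle EAH ⇒ B = (5/3, 2/3)
4. L is the intersection of line UB and line FH ⇒ L = (0, -8/23)
L = F + t·(H−F) with t = 31/23, so FL:LH = t:(1−t) = 31/23:-8/23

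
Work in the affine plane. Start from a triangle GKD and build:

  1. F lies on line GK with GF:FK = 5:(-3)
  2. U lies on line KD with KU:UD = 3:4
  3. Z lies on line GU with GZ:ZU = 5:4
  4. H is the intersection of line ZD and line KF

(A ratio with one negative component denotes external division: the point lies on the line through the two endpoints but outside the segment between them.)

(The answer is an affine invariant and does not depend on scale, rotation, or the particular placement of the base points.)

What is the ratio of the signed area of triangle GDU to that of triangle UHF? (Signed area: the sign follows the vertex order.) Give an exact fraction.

Work in coordinates with G = (0, 0), K = (1, 0), D = (0, 1).
1. F lies on line GK with GF:FK = 5:(-3) ⇒ F = (5/2, 0)
2. U lies on line KD with KU:UD = 3:4 ⇒ U = (4/7, 3/7)
3. Z lies on line GU with GZ:ZU = 5:4 ⇒ Z = (20/63, 5/21)
4. H is the intersection of line ZD and line KF ⇒ H = (5/12, 0)
2·[GDU] = -4/7, 2·[UHF] = 25/28
[GDU]:[UHF] = -4/7:25/28 = -16/25

[GDU]:[UHF] = -16/25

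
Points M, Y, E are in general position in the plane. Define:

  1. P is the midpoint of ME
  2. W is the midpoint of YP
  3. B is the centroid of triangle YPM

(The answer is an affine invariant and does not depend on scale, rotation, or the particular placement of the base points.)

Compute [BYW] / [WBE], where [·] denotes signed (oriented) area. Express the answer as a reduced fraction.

Set M = (0, 0), Y = (1, 0), E = (0, 1); any affine frame gives the same invariant.
1. P is the midpoint of ME ⇒ P = (0, 1/2)
2. W is the midpoint of YP ⇒ W = (1/2, 1/4)
3. B is the centroid of triangle YPM ⇒ B = (1/3, 1/6)
2·[BYW] = 1/12, 2·[WBE] = -1/6
[BYW]:[WBE] = 1/12:-1/6 = -1/2

[BYW]:[WBE] = -1/2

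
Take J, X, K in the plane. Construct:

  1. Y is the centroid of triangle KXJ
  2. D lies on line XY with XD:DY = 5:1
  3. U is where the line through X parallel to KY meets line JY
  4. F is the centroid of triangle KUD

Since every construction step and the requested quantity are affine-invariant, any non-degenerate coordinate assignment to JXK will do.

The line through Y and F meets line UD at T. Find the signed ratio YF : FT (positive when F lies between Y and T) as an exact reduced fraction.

YF:FT = -1/2

Choose coordinates J = (0, 0), X = (1, 0), K = (0, 1).
1. Y is the centroid of triangle KXJ ⇒ Y = (1/3, 1/3)
2. D lies on line XY with XD:DY = 5:1 ⇒ D = (4/9, 5/18)
3. U is where the line through X parallel to KY meets line JY ⇒ U = (2/3, 2/3)
4. F is the centroid of triangle KUD ⇒ F = (10/27, 35/54)
line YF meets UD at T = (8/27, 1/54)
F = Y + t·(T−Y) with t = -1, so YF:FT = -1:2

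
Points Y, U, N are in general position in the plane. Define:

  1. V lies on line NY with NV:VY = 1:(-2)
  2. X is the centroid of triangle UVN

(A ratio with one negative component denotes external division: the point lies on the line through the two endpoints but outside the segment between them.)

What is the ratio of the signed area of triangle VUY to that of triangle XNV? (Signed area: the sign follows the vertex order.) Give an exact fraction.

Set Y = (0, 0), U = (1, 0), N = (0, 1); any affine frame gives the same invariant.
1. V lies on line NY with NV:VY = 1:(-2) ⇒ V = (0, 2)
2. X is the centroid of triangle UVN ⇒ X = (1/3, 1)
2·[VUY] = -2, 2·[XNV] = -1/3
[VUY]:[XNV] = -2:-1/3 = 6

[VUY]:[XNV] = 6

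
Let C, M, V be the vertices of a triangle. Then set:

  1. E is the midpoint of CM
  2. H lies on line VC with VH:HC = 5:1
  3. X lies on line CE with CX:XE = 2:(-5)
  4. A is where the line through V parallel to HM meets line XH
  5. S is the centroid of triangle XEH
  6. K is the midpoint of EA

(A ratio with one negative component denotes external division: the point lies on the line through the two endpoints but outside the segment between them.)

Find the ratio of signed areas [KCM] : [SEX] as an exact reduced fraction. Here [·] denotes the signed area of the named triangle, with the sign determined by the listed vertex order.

Assign C = (0, 0), M = (1, 0), V = (0, 1) — the answer is frame-independent, so this choice is without loss of generality.
1. E is the midpoint of CM ⇒ E = (1/2, 0)
2. H lies on line VC with VH:HC = 5:1 ⇒ H = (0, 1/6)
3. X lies on line CE with CX:XE = 2:(-5) ⇒ X = (-1/3, 0)
4. A is where the line through V parallel to HM meets line XH ⇒ A = (5/4, 19/24)
5. S is the centroid of triangle XEH ⇒ S = (1/18, 1/18)
6. K is the midpoint of EA ⇒ K = (7/8, 19/48)
2·[KCM] = 19/48, 2·[SEX] = -5/108
[KCM]:[SEX] = 19/48:-5/108 = -171/20

[KCM]:[SEX] = -171/20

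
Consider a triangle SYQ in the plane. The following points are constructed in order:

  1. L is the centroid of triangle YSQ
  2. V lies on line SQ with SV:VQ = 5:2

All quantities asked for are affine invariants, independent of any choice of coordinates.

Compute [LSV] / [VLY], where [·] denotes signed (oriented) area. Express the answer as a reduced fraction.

[LSV]:[VLY] = -5/3

Work in coordinates with S = (0, 0), Y = (1, 0), Q = (0, 1).
1. L is the centroid of triangle YSQ ⇒ L = (1/3, 1/3)
2. V lies on line SQ with SV:VQ = 5:2 ⇒ V = (0, 5/7)
2·[LSV] = -5/21, 2·[VLY] = 1/7
[LSV]:[VLY] = -5/21:1/7 = -5/3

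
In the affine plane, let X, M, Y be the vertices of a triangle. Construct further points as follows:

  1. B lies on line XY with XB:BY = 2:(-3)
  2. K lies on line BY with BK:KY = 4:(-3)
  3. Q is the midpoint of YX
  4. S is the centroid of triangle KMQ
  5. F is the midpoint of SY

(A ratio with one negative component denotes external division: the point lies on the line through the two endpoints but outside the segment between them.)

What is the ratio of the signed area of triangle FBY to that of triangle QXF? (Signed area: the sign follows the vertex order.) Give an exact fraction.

[FBY]:[QXF] = -6

Set X = (0, 0), M = (1, 0), Y = (0, 1); any affine frame gives the same invariant.
1. B lies on line XY with XB:BY = 2:(-3) ⇒ B = (0, -2)
2. K lies on line BY with BK:KY = 4:(-3) ⇒ K = (0, 10)
3. Q is the midpoint of YX ⇒ Q = (0, 1/2)
4. S is the centroid of triangle KMQ ⇒ S = (1/3, 7/2)
5. F is the midpoint of SY ⇒ F = (1/6, 9/4)
2·[FBY] = -1/2, 2·[QXF] = 1/12
[FBY]:[QXF] = -1/2:1/12 = -6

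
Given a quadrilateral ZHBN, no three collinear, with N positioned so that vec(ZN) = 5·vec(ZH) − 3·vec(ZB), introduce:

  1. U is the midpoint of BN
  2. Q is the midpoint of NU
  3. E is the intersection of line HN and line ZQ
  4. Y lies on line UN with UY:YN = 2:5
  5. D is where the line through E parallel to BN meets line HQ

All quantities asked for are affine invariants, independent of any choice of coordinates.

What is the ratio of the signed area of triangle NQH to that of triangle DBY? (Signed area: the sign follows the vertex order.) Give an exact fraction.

[NQH]:[DBY] = -91/90

Work in coordinates with Z = (0, 0), H = (1, 0), B = (0, 1), N = (5, -3).
1. U is the midpoint of BN ⇒ U = (5/2, -1)
2. Q is the midpoint of NU ⇒ Q = (15/4, -2)
3. E is the intersection of line HN and line ZQ ⇒ E = (45/13, -24/13)
4. Y lies on line UN with UY:YN = 2:5 ⇒ Y = (45/14, -11/7)
5. D is where the line through E parallel to BN meets line HQ ⇒ D = (35/13, -16/13)
2·[NQH] = 1/4, 2·[DBY] = -45/182
[NQH]:[DBY] = 1/4:-45/182 = -91/90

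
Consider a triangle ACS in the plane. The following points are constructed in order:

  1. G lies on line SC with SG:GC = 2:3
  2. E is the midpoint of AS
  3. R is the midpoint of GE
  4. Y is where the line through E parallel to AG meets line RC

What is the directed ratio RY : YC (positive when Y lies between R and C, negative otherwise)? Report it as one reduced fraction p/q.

RY:YC = -1/8

Assign A = (0, 0), C = (1, 0), S = (0, 1) — the answer is frame-independent, so this choice is without loss of generality.
1. G lies on line SC with SG:GC = 2:3 ⇒ G = (2/5, 3/5)
2. E is the midpoint of AS ⇒ E = (0, 1/2)
3. R is the midpoint of GE ⇒ R = (1/5, 11/20)
4. Y is where the line through E parallel to AG meets line RC ⇒ Y = (3/35, 22/35)
Y = R + t·(C−R) with t = -1/7, so RY:YC = t:(1−t) = -1/7:8/7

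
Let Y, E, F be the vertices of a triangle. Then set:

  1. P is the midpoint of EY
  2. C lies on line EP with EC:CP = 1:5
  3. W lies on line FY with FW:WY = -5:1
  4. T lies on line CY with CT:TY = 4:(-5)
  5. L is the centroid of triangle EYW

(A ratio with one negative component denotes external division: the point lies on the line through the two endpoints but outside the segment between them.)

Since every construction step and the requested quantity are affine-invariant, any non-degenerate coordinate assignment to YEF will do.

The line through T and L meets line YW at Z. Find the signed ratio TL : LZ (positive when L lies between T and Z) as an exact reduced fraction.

TL:LZ = 51/4

Work in coordinates with Y = (0, 0), E = (1, 0), F = (0, 1).
1. P is the midpoint of EY ⇒ P = (1/2, 0)
2. C lies on line EP with EC:CP = 1:5 ⇒ C = (11/12, 0)
3. W lies on line FY with FW:WY = -5:1 ⇒ W = (0, -1/4)
4. T lies on line CY with CT:TY = 4:(-5) ⇒ T = (55/12, 0)
5. L is the centroid of triangle EYW ⇒ L = (1/3, -1/12)
line TL meets YW at Z = (0, -55/612)
L = T + t·(Z−T) with t = 51/55, so TL:LZ = 51/55:4/55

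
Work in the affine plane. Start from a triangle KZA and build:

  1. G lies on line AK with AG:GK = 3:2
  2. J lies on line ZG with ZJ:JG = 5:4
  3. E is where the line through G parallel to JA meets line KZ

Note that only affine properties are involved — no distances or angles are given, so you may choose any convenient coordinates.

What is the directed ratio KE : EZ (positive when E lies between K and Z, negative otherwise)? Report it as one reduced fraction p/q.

KE:EZ = 8/27

Set K = (0, 0), Z = (1, 0), A = (0, 1); any affine frame gives the same invariant.
1. G lies on line AK with AG:GK = 3:2 ⇒ G = (0, 2/5)
2. J lies on line ZG with ZJ:JG = 5:4 ⇒ J = (4/9, 2/9)
3. E is where the line through G parallel to JA meets line KZ ⇒ E = (8/35, 0)
E = K + t·(Z−K) with t = 8/35, so KE:EZ = t:(1−t) = 8/35:27/35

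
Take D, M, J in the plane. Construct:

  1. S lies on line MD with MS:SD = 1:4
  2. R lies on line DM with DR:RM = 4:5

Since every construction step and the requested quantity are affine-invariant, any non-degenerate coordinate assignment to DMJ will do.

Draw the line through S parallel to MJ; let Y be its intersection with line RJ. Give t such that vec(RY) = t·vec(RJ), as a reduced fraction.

Assign D = (0, 0), M = (1, 0), J = (0, 1) — the answer is frame-independent, so this choice is without loss of generality.
1. S lies on line MD with MS:SD = 1:4 ⇒ S = (4/5, 0)
2. R lies on line DM with DR:RM = 4:5 ⇒ R = (4/9, 0)
through S parallel to MJ: direction (-1, 1); meets RJ at Y = (4/25, 16/25)
Y = R + t·(J−R) with t = 16/25

t = 16/25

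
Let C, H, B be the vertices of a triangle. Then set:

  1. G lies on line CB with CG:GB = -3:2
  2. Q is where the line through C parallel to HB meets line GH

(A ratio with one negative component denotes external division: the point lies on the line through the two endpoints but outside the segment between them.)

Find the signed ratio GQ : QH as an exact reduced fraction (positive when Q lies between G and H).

GQ:QH = -3

Assign C = (0, 0), H = (1, 0), B = (0, 1) — the answer is frame-independent, so this choice is without loss of generality.
1. G lies on line CB with CG:GB = -3:2 ⇒ G = (0, 3)
2. Q is where the line through C parallel to HB meets line GH ⇒ Q = (3/2, -3/2)
Q = G + t·(H−G) with t = 3/2, so GQ:QH = t:(1−t) = 3/2:-1/2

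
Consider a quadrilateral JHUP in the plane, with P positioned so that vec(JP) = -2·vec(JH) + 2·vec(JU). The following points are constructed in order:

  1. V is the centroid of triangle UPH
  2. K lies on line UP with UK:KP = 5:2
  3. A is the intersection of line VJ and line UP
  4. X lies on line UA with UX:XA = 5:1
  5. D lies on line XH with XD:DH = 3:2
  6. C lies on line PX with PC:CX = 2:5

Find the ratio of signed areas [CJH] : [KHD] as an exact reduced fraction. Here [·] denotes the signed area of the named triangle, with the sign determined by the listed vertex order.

[CJH]:[KHD] = 185/23

Set J = (0, 0), H = (1, 0), U = (0, 1), P = (-2, 2); any affine frame gives the same invariant.
1. V is the centroid of triangle UPH ⇒ V = (-1/3, 1)
2. K lies on line UP with UK:KP = 5:2 ⇒ K = (-10/7, 12/7)
3. A is the intersection of line VJ and line UP ⇒ A = (-2/5, 6/5)
4. X lies on line UA with UX:XA = 5:1 ⇒ X = (-1/3, 7/6)
5. D lies on line XH with XD:DH = 3:2 ⇒ D = (7/15, 7/15)
6. C lies on line PX with PC:CX = 2:5 ⇒ C = (-32/21, 37/21)
2·[CJH] = 37/21, 2·[KHD] = 23/105
[CJH]:[KHD] = 37/21:23/105 = 185/23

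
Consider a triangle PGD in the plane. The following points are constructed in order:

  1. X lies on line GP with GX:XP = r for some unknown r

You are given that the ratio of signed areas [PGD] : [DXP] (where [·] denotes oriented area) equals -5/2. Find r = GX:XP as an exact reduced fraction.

Work in coordinates with P = (0, 0), G = (1, 0), D = (0, 1).
1. With GX:XP = r, write λ = r/(r+1) so X = G + λ·(P−G); X is affine-linear in λ
Every point depending on X is an affine combination of X and λ-independent points, so each such coordinate is linear in λ; the λ² term in each signed area is a multiple of (P−G)×(P−G) = 0, so 2·[PGD] and 2·[DXP] are each linear in λ. Evaluating at λ=0 and λ=1:
  2·[PGD] = 1,   2·[DXP] = λ − 1
So [PGD]:[DXP] = (1) / (λ − 1). Setting this equal to -5/2:
  1 = -5/2·(λ − 1)  ⇒  λ = 3/5
Then r = λ/(1−λ) = (3/5)/(2/5) = 3/2. Check: with r = 3/2, X = (2/5, 0) and [PGD]:[DXP] = -5/2 as required.

r = 3/2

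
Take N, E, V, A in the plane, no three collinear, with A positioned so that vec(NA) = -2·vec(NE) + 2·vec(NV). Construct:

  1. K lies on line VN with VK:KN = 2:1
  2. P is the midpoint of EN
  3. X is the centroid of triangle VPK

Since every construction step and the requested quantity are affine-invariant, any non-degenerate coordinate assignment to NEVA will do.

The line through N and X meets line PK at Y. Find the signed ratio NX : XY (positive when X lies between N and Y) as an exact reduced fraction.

NX:XY = -5/2

Assign N = (0, 0), E = (1, 0), V = (0, 1), A = (-2, 2) — the answer is frame-independent, so this choice is without loss of generality.
1. K lies on line VN with VK:KN = 2:1 ⇒ K = (0, 1/3)
2. P is the midpoint of EN ⇒ P = (1/2, 0)
3. X is the centroid of triangle VPK ⇒ X = (1/6, 4/9)
line NX meets PK at Y = (1/10, 4/15)
X = N + t·(Y−N) with t = 5/3, so NX:XY = 5/3:-2/3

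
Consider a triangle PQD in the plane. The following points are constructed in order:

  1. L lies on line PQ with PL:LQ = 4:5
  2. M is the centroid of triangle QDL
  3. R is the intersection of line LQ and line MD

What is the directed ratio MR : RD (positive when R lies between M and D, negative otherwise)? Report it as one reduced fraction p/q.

Choose coordinates P = (0, 0), Q = (1, 0), D = (0, 1).
1. L lies on line PQ with PL:LQ = 4:5 ⇒ L = (4/9, 0)
2. M is the centroid of triangle QDL ⇒ M = (13/27, 1/3)
3. R is the intersection of line LQ and line MD ⇒ R = (13/18, 0)
R = M + t·(D−M) with t = -1/2, so MR:RD = t:(1−t) = -1/2:3/2

MR:RD = -1/3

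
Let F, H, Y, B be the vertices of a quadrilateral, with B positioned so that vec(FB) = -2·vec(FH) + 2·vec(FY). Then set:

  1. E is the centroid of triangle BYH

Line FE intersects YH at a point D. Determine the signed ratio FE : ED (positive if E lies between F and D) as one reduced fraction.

FE:ED = 2

Assign F = (0, 0), H = (1, 0), Y = (0, 1), B = (-2, 2) — the answer is frame-independent, so this choice is without loss of generality.
1. E is the centroid of triangle BYH ⇒ E = (-1/3, 1)
line FE meets YH at D = (-1/2, 3/2)
E = F + t·(D−F) with t = 2/3, so FE:ED = 2/3:1/3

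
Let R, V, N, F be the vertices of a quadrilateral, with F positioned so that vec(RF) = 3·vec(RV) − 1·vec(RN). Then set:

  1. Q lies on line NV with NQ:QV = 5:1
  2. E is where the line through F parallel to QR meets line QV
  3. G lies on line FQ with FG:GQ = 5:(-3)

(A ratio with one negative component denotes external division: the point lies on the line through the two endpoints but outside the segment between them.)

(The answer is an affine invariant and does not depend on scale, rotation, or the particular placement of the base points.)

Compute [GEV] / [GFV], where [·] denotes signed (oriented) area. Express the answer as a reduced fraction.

[GEV]:[GFV] = -21/5

Set R = (0, 0), V = (1, 0), N = (0, 1), F = (3, -1); any affine frame gives the same invariant.
1. Q lies on line NV with NQ:QV = 5:1 ⇒ Q = (5/6, 1/6)
2. E is where the line through F parallel to QR meets line QV ⇒ E = (13/6, -7/6)
3. G lies on line FQ with FG:GQ = 5:(-3) ⇒ G = (-29/12, 23/12)
2·[GEV] = 7/4, 2·[GFV] = -5/12
[GEV]:[GFV] = 7/4:-5/12 = -21/5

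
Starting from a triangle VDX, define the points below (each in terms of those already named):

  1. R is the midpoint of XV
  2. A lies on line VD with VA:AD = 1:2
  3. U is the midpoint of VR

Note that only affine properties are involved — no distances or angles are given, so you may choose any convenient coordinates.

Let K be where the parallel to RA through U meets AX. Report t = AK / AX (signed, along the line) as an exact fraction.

Work in coordinates with V = (0, 0), D = (1, 0), X = (0, 1).
1. R is the midpoint of XV ⇒ R = (0, 1/2)
2. A lies on line VD with VA:AD = 1:2 ⇒ A = (1/3, 0)
3. U is the midpoint of VR ⇒ U = (0, 1/4)
through U parallel to RA: direction (1/3, -1/2); meets AX at K = (1/2, -1/2)
K = A + t·(X−A) with t = -1/2

t = -1/2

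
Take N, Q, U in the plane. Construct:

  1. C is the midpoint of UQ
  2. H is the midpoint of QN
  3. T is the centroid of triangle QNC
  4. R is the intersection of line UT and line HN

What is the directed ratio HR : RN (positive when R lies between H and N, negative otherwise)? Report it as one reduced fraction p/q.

Set N = (0, 0), Q = (1, 0), U = (0, 1); any affine frame gives the same invariant.
1. C is the midpoint of UQ ⇒ C = (1/2, 1/2)
2. H is the midpoint of QN ⇒ H = (1/2, 0)
3. T is the centroid of triangle QNC ⇒ T = (1/2, 1/6)
4. R is the intersection of line UT and line HN ⇒ R = (3/5, 0)
R = H + t·(N−H) with t = -1/5, so HR:RN = t:(1−t) = -1/5:6/5

HR:RN = -1/6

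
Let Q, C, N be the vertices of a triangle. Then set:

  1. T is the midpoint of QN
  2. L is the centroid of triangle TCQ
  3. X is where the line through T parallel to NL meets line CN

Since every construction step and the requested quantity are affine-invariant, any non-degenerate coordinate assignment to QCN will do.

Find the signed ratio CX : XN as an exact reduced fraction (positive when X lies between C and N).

Choose coordinates Q = (0, 0), C = (1, 0), N = (0, 1).
1. T is the midpoint of QN ⇒ T = (0, 1/2)
2. L is the centroid of triangle TCQ ⇒ L = (1/3, 1/6)
3. X is where the line through T parallel to NL meets line CN ⇒ X = (-1/3, 4/3)
X = C + t·(N−C) with t = 4/3, so CX:XN = t:(1−t) = 4/3:-1/3

CX:XN = -4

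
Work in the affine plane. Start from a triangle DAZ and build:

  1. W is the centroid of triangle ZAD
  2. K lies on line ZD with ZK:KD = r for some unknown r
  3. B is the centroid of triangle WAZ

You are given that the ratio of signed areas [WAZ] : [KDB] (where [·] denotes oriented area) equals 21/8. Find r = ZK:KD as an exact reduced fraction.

r = 5/2

Choose coordinates D = (0, 0), A = (1, 0), Z = (0, 1).
1. W is the centroid of triangle ZAD ⇒ W = (1/3, 1/3)
2. With ZK:KD = r, write λ = r/(r+1) so K = Z + λ·(D−Z); K is affine-linear in λ
3. B is the centroid of triangle WAZ ⇒ B = (4/9, 4/9)
Every point depending on K is an affine combination of K and λ-independent points, so each such coordinate is linear in λ; the λ² term in each signed area is a multiple of (D−Z)×(D−Z) = 0, so 2·[WAZ] and 2·[KDB] are each linear in λ. Evaluating at λ=0 and λ=1:
  2·[WAZ] = 1/3,   2·[KDB] = -4/9·λ + 4/9
So [WAZ]:[KDB] = (1/3) / (-4/9·λ + 4/9). Setting this equal to 21/8:
  1/3 = 21/8·(-4/9·λ + 4/9)  ⇒  λ = 5/7
Then r = λ/(1−λ) = (5/7)/(2/7) = 5/2. Check: with r = 5/2, K = (0, 2/7) and [WAZ]:[KDB] = 21/8 as required.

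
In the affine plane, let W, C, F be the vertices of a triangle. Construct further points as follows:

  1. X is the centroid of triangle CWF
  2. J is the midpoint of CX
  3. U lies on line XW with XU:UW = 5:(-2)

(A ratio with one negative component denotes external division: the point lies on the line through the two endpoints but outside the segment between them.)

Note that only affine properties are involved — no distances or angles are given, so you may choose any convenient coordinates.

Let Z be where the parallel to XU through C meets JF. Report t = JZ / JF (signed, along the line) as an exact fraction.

Set W = (0, 0), C = (1, 0), F = (0, 1); any affine frame gives the same invariant.
1. X is the centroid of triangle CWF ⇒ X = (1/3, 1/3)
2. J is the midpoint of CX ⇒ J = (2/3, 1/6)
3. U lies on line XW with XU:UW = 5:(-2) ⇒ U = (-2/9, -2/9)
through C parallel to XU: direction (-5/9, -5/9); meets JF at Z = (8/9, -1/9)
Z = J + t·(F−J) with t = -1/3

t = -1/3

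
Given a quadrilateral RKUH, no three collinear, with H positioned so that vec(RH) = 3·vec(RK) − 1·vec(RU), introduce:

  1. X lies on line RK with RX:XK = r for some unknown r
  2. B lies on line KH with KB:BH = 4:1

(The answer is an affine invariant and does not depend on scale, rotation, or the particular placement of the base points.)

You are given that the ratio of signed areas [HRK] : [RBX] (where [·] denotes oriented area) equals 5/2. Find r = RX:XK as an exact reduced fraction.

r = -1/3

Choose coordinates R = (0, 0), K = (1, 0), U = (0, 1), H = (3, -1).
1. With RX:XK = r, write λ = r/(r+1) so X = R + λ·(K−R); X is affine-linear in λ
2. B lies on line KH with KB:BH = 4:1 ⇒ B = (13/5, -4/5)
Every point depending on X is an affine combination of X and λ-independent points, so each such coordinate is linear in λ; the λ² term in each signed area is a multiple of (K−R)×(K−R) = 0, so 2·[HRK] and 2·[RBX] are each linear in λ. Evaluating at λ=0 and λ=1:
  2·[HRK] = -1,   2·[RBX] = 4/5·λ
So [HRK]:[RBX] = (-1) / (4/5·λ). Setting this equal to 5/2:
  -1 = 5/2·(4/5·λ)  ⇒  λ = -1/2
Then r = λ/(1−λ) = (-1/2)/(3/2) = -1/3. Check: with r = -1/3, X = (-1/2, 0) and [HRK]:[RBX] = 5/2 as required.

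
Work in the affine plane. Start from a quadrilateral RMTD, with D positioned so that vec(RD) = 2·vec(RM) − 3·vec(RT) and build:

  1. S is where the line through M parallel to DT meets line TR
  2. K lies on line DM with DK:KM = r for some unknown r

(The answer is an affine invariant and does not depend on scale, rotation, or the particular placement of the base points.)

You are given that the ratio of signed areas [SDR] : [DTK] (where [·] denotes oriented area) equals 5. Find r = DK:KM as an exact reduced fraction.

Work in coordinates with R = (0, 0), M = (1, 0), T = (0, 1), D = (2, -3).
1. S is where the line through M parallel to DT meets line TR ⇒ S = (0, 2)
2. With DK:KM = r, write λ = r/(r+1) so K = D + λ·(M−D); K is affine-linear in λ
Every point depending on K is an affine combination of K and λ-independent points, so each such coordinate is linear in λ; the λ² term in each signed area is a multiple of (M−D)×(M−D) = 0, so 2·[SDR] and 2·[DTK] are each linear in λ. Evaluating at λ=0 and λ=1:
  2·[SDR] = -4,   2·[DTK] = -2·λ
So [SDR]:[DTK] = (-4) / (-2·λ). Setting this equal to 5:
  -4 = 5·(-2·λ)  ⇒  λ = 2/5
Then r = λ/(1−λ) = (2/5)/(3/5) = 2/3. Check: with r = 2/3, K = (8/5, -9/5) and [SDR]:[DTK] = 5 as required.

r = 2/3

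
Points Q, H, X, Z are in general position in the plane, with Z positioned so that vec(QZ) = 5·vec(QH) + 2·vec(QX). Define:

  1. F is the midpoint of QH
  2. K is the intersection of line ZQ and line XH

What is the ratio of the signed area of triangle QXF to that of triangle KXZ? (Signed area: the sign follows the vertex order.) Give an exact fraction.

[QXF]:[KXZ] = 7/60

Set Q = (0, 0), H = (1, 0), X = (0, 1), Z = (5, 2); any affine frame gives the same invariant.
1. F is the midpoint of QH ⇒ F = (1/2, 0)
2. K is the intersection of line ZQ and line XH ⇒ K = (5/7, 2/7)
2·[QXF] = -1/2, 2·[KXZ] = -30/7
[QXF]:[KXZ] = -1/2:-30/7 = 7/60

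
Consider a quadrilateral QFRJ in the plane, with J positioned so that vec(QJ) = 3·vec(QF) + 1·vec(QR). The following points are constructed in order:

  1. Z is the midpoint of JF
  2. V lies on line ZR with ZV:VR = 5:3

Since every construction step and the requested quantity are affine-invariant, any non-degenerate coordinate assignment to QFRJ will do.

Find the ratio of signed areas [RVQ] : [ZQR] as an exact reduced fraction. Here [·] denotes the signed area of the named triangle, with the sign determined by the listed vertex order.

[RVQ]:[ZQR] = 3/8

Set Q = (0, 0), F = (1, 0), R = (0, 1), J = (3, 1); any affine frame gives the same invariant.
1. Z is the midpoint of JF ⇒ Z = (2, 1/2)
2. V lies on line ZR with ZV:VR = 5:3 ⇒ V = (3/4, 13/16)
2·[RVQ] = -3/4, 2·[ZQR] = -2
[RVQ]:[ZQR] = -3/4:-2 = 3/8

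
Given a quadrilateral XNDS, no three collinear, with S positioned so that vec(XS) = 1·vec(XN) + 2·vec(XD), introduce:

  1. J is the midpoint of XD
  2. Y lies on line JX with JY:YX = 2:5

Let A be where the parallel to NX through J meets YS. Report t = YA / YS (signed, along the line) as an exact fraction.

t = 2/23

Assign X = (0, 0), N = (1, 0), D = (0, 1), S = (1, 2) — the answer is frame-independent, so this choice is without loss of generality.
1. J is the midpoint of XD ⇒ J = (0, 1/2)
2. Y lies on line JX with JY:YX = 2:5 ⇒ Y = (0, 5/14)
through J parallel to NX: direction (-1, 0); meets YS at A = (2/23, 1/2)
A = Y + t·(S−Y) with t = 2/23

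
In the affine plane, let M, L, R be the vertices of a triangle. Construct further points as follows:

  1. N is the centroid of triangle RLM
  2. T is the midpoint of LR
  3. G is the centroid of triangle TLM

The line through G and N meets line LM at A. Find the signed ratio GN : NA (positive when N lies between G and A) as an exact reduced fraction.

GN:NA = -1/2

Work in coordinates with M = (0, 0), L = (1, 0), R = (0, 1).
1. N is the centroid of triangle RLM ⇒ N = (1/3, 1/3)
2. T is the midpoint of LR ⇒ T = (1/2, 1/2)
3. G is the centroid of triangle TLM ⇒ G = (1/2, 1/6)
line GN meets LM at A = (2/3, 0)
N = G + t·(A−G) with t = -1, so GN:NA = -1:2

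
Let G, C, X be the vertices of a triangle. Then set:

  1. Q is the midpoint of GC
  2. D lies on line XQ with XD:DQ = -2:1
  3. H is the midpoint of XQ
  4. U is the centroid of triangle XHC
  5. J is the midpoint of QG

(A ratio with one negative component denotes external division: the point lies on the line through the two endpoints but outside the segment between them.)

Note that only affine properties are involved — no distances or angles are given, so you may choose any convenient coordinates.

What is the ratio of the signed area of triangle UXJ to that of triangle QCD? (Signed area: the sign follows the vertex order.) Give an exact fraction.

Work in coordinates with G = (0, 0), C = (1, 0), X = (0, 1).
1. Q is the midpoint of GC ⇒ Q = (1/2, 0)
2. D lies on line XQ with XD:DQ = -2:1 ⇒ D = (1, -1)
3. H is the midpoint of XQ ⇒ H = (1/4, 1/2)
4. U is the centroid of triangle XHC ⇒ U = (5/12, 1/2)
5. J is the midpoint of QG ⇒ J = (1/4, 0)
2·[UXJ] = 7/24, 2·[QCD] = -1/2
[UXJ]:[QCD] = 7/24:-1/2 = -7/12

[UXJ]:[QCD] = -7/12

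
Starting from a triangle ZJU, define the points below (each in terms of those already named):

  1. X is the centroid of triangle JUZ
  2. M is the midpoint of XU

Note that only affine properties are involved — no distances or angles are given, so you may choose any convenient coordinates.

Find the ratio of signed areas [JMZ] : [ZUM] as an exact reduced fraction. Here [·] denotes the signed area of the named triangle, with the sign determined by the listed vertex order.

[JMZ]:[ZUM] = -4

Set Z = (0, 0), J = (1, 0), U = (0, 1); any affine frame gives the same invariant.
1. X is the centroid of triangle JUZ ⇒ X = (1/3, 1/3)
2. M is the midpoint of XU ⇒ M = (1/6, 2/3)
2·[JMZ] = 2/3, 2·[ZUM] = -1/6
[JMZ]:[ZUM] = 2/3:-1/6 = -4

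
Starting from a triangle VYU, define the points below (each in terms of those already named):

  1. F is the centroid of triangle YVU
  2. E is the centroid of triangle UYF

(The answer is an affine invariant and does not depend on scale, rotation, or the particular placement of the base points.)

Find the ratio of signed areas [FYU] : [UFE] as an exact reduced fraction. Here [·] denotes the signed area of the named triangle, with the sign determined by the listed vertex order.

Work in coordinates with V = (0, 0), Y = (1, 0), U = (0, 1).
1. F is the centroid of triangle YVU ⇒ F = (1/3, 1/3)
2. E is the centroid of triangle UYF ⇒ E = (4/9, 4/9)
2·[FYU] = 1/3, 2·[UFE] = 1/9
[FYU]:[UFE] = 1/3:1/9 = 3

[FYU]:[UFE] = 3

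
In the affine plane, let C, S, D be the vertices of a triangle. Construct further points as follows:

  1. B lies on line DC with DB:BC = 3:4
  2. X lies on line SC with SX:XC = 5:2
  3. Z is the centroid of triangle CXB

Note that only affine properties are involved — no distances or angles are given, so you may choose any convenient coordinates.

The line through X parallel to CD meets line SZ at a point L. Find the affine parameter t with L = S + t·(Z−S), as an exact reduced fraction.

t = 15/19

Work in coordinates with C = (0, 0), S = (1, 0), D = (0, 1).
1. B lies on line DC with DB:BC = 3:4 ⇒ B = (0, 4/7)
2. X lies on line SC with SX:XC = 5:2 ⇒ X = (2/7, 0)
3. Z is the centroid of triangle CXB ⇒ Z = (2/21, 4/21)
through X parallel to CD: direction (0, 1); meets SZ at L = (2/7, 20/133)
L = S + t·(Z−S) with t = 15/19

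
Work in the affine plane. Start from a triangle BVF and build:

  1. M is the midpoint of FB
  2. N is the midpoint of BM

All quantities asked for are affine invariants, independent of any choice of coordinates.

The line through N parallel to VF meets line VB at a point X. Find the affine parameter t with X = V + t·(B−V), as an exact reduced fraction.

Choose coordinates B = (0, 0), V = (1, 0), F = (0, 1).
1. M is the midpoint of FB ⇒ M = (0, 1/2)
2. N is the midpoint of BM ⇒ N = (0, 1/4)
through N parallel to VF: direction (-1, 1); meets VB at X = (1/4, 0)
X = V + t·(B−V) with t = 3/4

t = 3/4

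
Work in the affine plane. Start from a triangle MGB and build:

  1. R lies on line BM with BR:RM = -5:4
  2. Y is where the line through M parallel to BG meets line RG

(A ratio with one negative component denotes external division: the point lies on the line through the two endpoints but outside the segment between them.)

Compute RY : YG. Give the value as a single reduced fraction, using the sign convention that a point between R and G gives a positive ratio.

Set M = (0, 0), G = (1, 0), B = (0, 1); any affine frame gives the same invariant.
1. R lies on line BM with BR:RM = -5:4 ⇒ R = (0, -4)
2. Y is where the line through M parallel to BG meets line RG ⇒ Y = (4/5, -4/5)
Y = R + t·(G−R) with t = 4/5, so RY:YG = t:(1−t) = 4/5:1/5

RY:YG = 4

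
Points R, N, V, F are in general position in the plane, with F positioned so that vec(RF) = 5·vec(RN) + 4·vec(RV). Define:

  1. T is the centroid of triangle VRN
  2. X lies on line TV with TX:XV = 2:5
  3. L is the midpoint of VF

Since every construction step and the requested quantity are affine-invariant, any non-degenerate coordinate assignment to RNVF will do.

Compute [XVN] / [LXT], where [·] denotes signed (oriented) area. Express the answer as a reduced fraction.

Assign R = (0, 0), N = (1, 0), V = (0, 1), F = (5, 4) — the answer is frame-independent, so this choice is without loss of generality.
1. T is the centroid of triangle VRN ⇒ T = (1/3, 1/3)
2. X lies on line TV with TX:XV = 2:5 ⇒ X = (5/21, 11/21)
3. L is the midpoint of VF ⇒ L = (5/2, 5/2)
2·[XVN] = -5/21, 2·[LXT] = 13/21
[XVN]:[LXT] = -5/21:13/21 = -5/13

[XVN]:[LXT] = -5/13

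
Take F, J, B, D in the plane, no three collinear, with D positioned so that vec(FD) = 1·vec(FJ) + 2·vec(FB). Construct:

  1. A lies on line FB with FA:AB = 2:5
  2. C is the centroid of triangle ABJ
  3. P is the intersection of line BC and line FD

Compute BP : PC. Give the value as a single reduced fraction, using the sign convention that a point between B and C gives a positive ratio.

BP:PC = 21/5

Choose coordinates F = (0, 0), J = (1, 0), B = (0, 1), D = (1, 2).
1. A lies on line FB with FA:AB = 2:5 ⇒ A = (0, 2/7)
2. C is the centroid of triangle ABJ ⇒ C = (1/3, 3/7)
3. P is the intersection of line BC and line FD ⇒ P = (7/26, 7/13)
P = B + t·(C−B) with t = 21/26, so BP:PC = t:(1−t) = 21/26:5/26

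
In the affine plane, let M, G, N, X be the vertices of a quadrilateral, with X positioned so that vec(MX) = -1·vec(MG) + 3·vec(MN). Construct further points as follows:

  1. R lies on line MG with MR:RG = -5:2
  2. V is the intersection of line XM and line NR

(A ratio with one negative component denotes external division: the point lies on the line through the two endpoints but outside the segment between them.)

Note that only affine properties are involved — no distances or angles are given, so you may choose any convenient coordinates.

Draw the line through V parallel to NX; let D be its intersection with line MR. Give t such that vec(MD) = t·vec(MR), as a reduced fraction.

Work in coordinates with M = (0, 0), G = (1, 0), N = (0, 1), X = (-1, 3).
1. R lies on line MG with MR:RG = -5:2 ⇒ R = (5/3, 0)
2. V is the intersection of line XM and line NR ⇒ V = (-5/12, 5/4)
through V parallel to NX: direction (-1, 2); meets MR at D = (5/24, 0)
D = M + t·(R−M) with t = 1/8

t = 1/8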